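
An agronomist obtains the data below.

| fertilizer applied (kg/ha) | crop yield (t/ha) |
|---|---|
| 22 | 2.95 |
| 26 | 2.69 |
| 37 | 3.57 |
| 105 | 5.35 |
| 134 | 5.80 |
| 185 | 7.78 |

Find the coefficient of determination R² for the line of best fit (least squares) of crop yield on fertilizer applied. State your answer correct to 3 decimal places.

n = 6, Σx = 509, Σy = 28.14, Σxy = 3045.18, Σx² = 65735, Σy² = 151.4744
Sxx = Σx² − (Σx)²/n = 65735 − 43180.166667 = 22554.833333
Sxy = Σxy − (Σx)(Σy)/n = 3045.18 − 2387.21 = 657.97
Syy = Σy² − (Σy)²/n = 151.4744 − 131.9766 = 19.4978
R² = Sxy²/(Sxx·Syy) = (657.97)²/(22554.833333·19.4978) = 0.984435

0.984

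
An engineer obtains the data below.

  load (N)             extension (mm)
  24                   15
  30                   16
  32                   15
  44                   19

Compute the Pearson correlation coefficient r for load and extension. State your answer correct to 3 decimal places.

0.913

n = 4, Σx = 130, Σy = 65, Σxy = 2156, Σx² = 4436, Σy² = 1067
Sxx = Σx² − (Σx)²/n = 4436 − 4225 = 211
Sxy = Σxy − (Σx)(Σy)/n = 2156 − 2112.5 = 43.5
Syy = Σy² − (Σy)²/n = 1067 − 1056.25 = 10.75
r = Sxy/√(Sxx·Syy) = 43.5/√(2268.25) = 43.5/47.626148 = 0.913364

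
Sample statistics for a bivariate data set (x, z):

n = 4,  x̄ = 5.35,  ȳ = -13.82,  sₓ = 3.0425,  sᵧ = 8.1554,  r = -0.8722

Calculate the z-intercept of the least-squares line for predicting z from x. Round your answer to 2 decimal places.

-1.31

b = r · sᵧ/sₓ = -0.8722 · 8.1554/3.0425 = -2.337926
a = ȳ − b·x̄ = -13.82 − (-2.337926)·5.35 = -1.312096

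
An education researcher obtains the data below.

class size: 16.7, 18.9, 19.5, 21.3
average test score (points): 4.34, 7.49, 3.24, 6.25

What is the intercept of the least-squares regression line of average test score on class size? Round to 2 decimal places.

n = 4, Σx = 76.4, Σy = 21.32, Σxy = 410.344, Σx² = 1470.04
Sxx = Σx² − (Σx)²/n = 1470.04 − 1459.24 = 10.8
Sxy = Σxy − (Σx)(Σy)/n = 410.344 − 407.212 = 3.132
b = Sxy/Sxx = 3.132/10.8 = 0.29
a = ȳ − b·x̄ = 5.33 − 0.29·19.1 = -0.209

-0.21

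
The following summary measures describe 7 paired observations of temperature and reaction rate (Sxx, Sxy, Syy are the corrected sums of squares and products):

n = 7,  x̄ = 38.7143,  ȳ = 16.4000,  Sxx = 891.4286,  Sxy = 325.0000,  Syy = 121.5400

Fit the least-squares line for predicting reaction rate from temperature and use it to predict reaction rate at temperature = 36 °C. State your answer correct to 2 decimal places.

b = Sxy/Sxx = 325/891.4286 = 0.364583
a = ȳ − b·x̄ = 16.4 − 0.364583·38.7143 = 2.285412
ŷ(36) = a + b·36 = 2.285412 + 0.364583·36 = 15.410411

15.41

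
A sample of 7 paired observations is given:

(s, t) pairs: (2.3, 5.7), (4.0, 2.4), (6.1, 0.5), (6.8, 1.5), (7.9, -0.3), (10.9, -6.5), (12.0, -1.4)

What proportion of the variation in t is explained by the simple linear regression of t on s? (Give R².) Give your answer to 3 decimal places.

n = 7, Σx = 50, Σy = 1.9, Σxy = -54.06, Σx² = 429.96, Σy² = 85.05
Sxx = Σx² − (Σx)²/n = 429.96 − 357.142857 = 72.817143
Sxy = Σxy − (Σx)(Σy)/n = -54.06 − 13.571429 = -67.631429
Syy = Σy² − (Σy)²/n = 85.05 − 0.515714 = 84.534286
R² = Sxy²/(Sxx·Syy) = (-67.631429)²/(72.817143·84.534286) = 0.743071

0.743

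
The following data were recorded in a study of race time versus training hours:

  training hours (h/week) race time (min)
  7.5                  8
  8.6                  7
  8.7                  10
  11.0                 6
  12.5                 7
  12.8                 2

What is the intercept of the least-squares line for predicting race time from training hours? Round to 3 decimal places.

15.307

n = 6, Σx = 61.1, Σy = 40, Σxy = 386.3, Σx² = 646.99
Sxx = Σx² − (Σx)²/n = 646.99 − 622.201667 = 24.788333
Sxy = Σxy − (Σx)(Σy)/n = 386.3 − 407.333333 = -21.033333
b = Sxy/Sxx = -21.033333/24.788333 = -0.848517
a = ȳ − b·x̄ = 6.666667 − (-0.848517)·10.183333 = 15.307403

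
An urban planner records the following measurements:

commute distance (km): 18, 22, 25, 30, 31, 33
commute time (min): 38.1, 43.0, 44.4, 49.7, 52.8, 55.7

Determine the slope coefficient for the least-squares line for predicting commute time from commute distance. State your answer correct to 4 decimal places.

1.1189

n = 6, Σx = 159, Σy = 283.7, Σxy = 7707.7, Σx² = 4383
Sxx = Σx² − (Σx)²/n = 4383 − 4213.5 = 169.5
Sxy = Σxy − (Σx)(Σy)/n = 7707.7 − 7518.05 = 189.65
b = Sxy/Sxx = 189.65/169.5 = 1.118879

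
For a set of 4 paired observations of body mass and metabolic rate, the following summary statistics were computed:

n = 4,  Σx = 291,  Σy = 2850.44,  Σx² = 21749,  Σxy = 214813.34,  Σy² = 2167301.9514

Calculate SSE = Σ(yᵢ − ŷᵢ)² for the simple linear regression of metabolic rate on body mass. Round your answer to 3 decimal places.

Sxx = Σx² − (Σx)²/n = 21749 − 21170.25 = 578.75
Sxy = Σxy − (Σx)(Σy)/n = 214813.34 − 207369.51 = 7443.83
Syy = Σy² − (Σy)²/n = 2167301.9514 − 2031252.0484 = 136049.903
b = Sxy/Sxx = 7443.83/578.75 = 12.861909
SSE = Syy − b·Sxy = 136049.903 − 12.861909·7443.83 = 40308.036790

40308.037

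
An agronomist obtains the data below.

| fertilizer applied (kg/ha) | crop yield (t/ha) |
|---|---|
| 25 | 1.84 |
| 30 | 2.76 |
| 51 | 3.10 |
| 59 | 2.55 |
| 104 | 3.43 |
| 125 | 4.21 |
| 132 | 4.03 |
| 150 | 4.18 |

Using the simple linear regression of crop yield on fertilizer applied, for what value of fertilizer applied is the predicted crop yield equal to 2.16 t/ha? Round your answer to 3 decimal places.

n = 8, Σx = 676, Σy = 26.1, Σxy = 2479.28, Σx² = 73972
Sxx = Σx² − (Σx)²/n = 73972 − 57122 = 16850
Sxy = Σxy − (Σx)(Σy)/n = 2479.28 − 2205.45 = 273.83
b = Sxy/Sxx = 273.83/16850 = 0.016251
a = ȳ − b·x̄ = 3.2625 − 0.016251·84.5 = 1.889287
Set a + b·x = 2.16: x = (2.16 − 1.889287) / 0.016251 = 16.658182

16.658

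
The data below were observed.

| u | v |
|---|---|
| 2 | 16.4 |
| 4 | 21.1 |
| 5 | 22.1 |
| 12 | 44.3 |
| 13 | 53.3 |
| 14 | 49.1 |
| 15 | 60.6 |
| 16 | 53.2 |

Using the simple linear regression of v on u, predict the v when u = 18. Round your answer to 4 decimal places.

n = 8, Σx = 81, Σy = 320.1, Σxy = 3899.8, Σx² = 1035
Sxx = Σx² − (Σx)²/n = 1035 − 820.125 = 214.875
Sxy = Σxy − (Σx)(Σy)/n = 3899.8 − 3241.0125 = 658.7875
b = Sxy/Sxx = 658.7875/214.875 = 3.065910
a = ȳ − b·x̄ = 40.0125 − 3.065910·10.125 = 8.970157
ŷ(18) = a + b·18 = 8.970157 + 3.065910·18 = 64.156545

64.1565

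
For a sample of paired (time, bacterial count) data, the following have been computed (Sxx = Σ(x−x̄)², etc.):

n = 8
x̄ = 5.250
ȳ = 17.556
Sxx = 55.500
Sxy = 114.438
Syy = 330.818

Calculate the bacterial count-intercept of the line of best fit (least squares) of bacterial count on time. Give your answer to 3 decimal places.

6.731

b = Sxy/Sxx = 114.438/55.5 = 2.061946
a = ȳ − b·x̄ = 17.556 − 2.061946·5.25 = 6.730784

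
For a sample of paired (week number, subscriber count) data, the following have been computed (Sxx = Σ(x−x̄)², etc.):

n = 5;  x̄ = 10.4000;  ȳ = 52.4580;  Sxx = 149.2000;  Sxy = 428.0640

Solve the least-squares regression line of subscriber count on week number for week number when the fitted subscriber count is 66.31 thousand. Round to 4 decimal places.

15.2281

b = Sxy/Sxx = 428.064/149.2 = 2.869062
a = ȳ − b·x̄ = 52.458 − 2.869062·10.4 = 22.619759
Set a + b·x = 66.31: x = (66.31 − 22.619759) / 2.869062 = 15.228059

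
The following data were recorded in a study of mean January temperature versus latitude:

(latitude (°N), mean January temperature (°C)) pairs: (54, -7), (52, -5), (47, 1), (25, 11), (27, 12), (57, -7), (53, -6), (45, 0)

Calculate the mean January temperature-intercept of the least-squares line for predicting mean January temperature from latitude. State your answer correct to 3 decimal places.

27.905

n = 8, Σx = 360, Σy = -1, Σxy = -709, Σx² = 17266
Sxx = Σx² − (Σx)²/n = 17266 − 16200 = 1066
Sxy = Σxy − (Σx)(Σy)/n = -709 − (-45) = -664
b = Sxy/Sxx = -664/1066 = -0.622889
a = ȳ − b·x̄ = -0.125 − (-0.622889)·45 = 27.905019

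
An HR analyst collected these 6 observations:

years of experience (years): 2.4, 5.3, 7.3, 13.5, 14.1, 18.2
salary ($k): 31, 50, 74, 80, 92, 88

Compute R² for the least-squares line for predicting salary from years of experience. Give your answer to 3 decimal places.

0.819

n = 6, Σx = 60.8, Σy = 415, Σxy = 4858.4, Σx² = 799.44, Σy² = 31545
Sxx = Σx² − (Σx)²/n = 799.44 − 616.106667 = 183.333333
Sxy = Σxy − (Σx)(Σy)/n = 4858.4 − 4205.333333 = 653.066667
Syy = Σy² − (Σy)²/n = 31545 − 28704.166667 = 2840.833333
R² = Sxy²/(Sxx·Syy) = (653.066667)²/(183.333333·2840.833333) = 0.818894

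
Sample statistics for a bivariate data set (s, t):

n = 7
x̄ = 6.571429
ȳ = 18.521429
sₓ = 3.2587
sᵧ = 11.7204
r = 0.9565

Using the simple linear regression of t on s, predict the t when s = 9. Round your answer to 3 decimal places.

26.876

b = r · sᵧ/sₓ = 0.9565 · 11.7204/3.2587 = 3.440195
a = ȳ − b·x̄ = 18.521429 − 3.440195·6.571429 = -4.085566
ŷ(9) = a + b·9 = -4.085566 + 3.440195·9 = 26.876186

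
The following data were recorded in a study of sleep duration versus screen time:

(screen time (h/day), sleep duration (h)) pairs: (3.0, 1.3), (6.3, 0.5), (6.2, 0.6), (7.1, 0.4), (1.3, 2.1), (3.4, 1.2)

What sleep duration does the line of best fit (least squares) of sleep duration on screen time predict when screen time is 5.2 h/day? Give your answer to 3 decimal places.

0.837

n = 6, Σx = 27.3, Σy = 6.1, Σxy = 20.42, Σx² = 150.79
Sxx = Σx² − (Σx)²/n = 150.79 − 124.215 = 26.575
Sxy = Σxy − (Σx)(Σy)/n = 20.42 − 27.755 = -7.335
b = Sxy/Sxx = -7.335/26.575 = -0.276011
a = ȳ − b·x̄ = 1.016667 − (-0.276011)·4.55 = 2.272518
ŷ(5.2) = a + b·5.2 = 2.272518 + (-0.276011)·5.2 = 0.837259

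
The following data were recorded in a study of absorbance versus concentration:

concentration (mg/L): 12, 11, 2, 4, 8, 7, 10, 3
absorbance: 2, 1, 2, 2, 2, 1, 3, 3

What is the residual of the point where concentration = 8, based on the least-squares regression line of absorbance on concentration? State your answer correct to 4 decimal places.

0.0434

n = 8, Σx = 57, Σy = 16, Σxy = 109, Σx² = 507
Sxx = Σx² − (Σx)²/n = 507 − 406.125 = 100.875
Sxy = Σxy − (Σx)(Σy)/n = 109 − 114 = -5
b = Sxy/Sxx = -5/100.875 = -0.049566
a = ȳ − b·x̄ = 2 − (-0.049566)·7.125 = 2.353160
ŷ(8) = 2.353160 + (-0.049566)·8 = 1.956629
residual = y − ŷ = 2 − 1.956629 = 0.043371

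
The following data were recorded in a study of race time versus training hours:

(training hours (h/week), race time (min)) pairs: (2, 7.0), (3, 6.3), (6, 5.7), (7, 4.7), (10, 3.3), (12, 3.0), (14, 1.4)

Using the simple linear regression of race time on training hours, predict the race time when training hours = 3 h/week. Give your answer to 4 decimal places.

6.5678

n = 7, Σx = 54, Σy = 31.4, Σxy = 188.6, Σx² = 538
Sxx = Σx² − (Σx)²/n = 538 − 416.571429 = 121.428571
Sxy = Σxy − (Σx)(Σy)/n = 188.6 − 242.228571 = -53.628571
b = Sxy/Sxx = -53.628571/121.428571 = -0.441647
a = ȳ − b·x̄ = 4.485714 − (-0.441647)·7.714286 = 7.892706
ŷ(3) = a + b·3 = 7.892706 + (-0.441647)·3 = 6.567765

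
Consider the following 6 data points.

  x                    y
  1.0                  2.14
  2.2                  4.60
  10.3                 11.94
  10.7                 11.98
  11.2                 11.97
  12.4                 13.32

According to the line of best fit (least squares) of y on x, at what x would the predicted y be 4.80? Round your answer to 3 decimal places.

n = 6, Σx = 47.8, Σy = 55.95, Σxy = 562.66, Σx² = 505.62
Sxx = Σx² − (Σx)²/n = 505.62 − 380.806667 = 124.813333
Sxy = Σxy − (Σx)(Σy)/n = 562.66 − 445.735 = 116.925
b = Sxy/Sxx = 116.925/124.813333 = 0.936799
a = ȳ − b·x̄ = 9.325 − 0.936799·7.966667 = 1.861835
Set a + b·x = 4.80: x = (4.80 − 1.861835) / 0.936799 = 3.136388

3.136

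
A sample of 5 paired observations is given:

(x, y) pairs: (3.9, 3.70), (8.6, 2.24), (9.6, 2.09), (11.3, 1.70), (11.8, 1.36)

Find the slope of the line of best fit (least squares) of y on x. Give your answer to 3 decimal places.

-0.283

n = 5, Σx = 45.2, Σy = 11.09, Σxy = 89.016, Σx² = 448.26
Sxx = Σx² − (Σx)²/n = 448.26 − 408.608 = 39.652
Sxy = Σxy − (Σx)(Σy)/n = 89.016 − 100.2536 = -11.2376
b = Sxy/Sxx = -11.2376/39.652 = -0.283406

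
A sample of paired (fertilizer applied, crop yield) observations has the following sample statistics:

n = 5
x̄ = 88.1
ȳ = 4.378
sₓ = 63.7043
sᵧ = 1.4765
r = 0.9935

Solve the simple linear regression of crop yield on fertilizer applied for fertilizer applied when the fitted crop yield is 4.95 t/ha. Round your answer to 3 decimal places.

112.941

b = r · sᵧ/sₓ = 0.9935 · 1.4765/63.7043 = 0.023027
a = ȳ − b·x̄ = 4.378 − 0.023027·88.1 = 2.349344
Set a + b·x = 4.95: x = (4.95 − 2.349344) / 0.023027 = 112.940678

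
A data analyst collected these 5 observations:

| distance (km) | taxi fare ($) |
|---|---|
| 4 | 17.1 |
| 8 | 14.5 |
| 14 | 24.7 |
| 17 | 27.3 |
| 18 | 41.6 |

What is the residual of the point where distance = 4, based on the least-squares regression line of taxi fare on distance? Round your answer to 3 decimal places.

n = 5, Σx = 61, Σy = 125.2, Σxy = 1743.1, Σx² = 889
Sxx = Σx² − (Σx)²/n = 889 − 744.2 = 144.8
Sxy = Σxy − (Σx)(Σy)/n = 1743.1 − 1527.44 = 215.66
b = Sxy/Sxx = 215.66/144.8 = 1.489365
a = ȳ − b·x̄ = 25.04 − 1.489365·12.2 = 6.869751
ŷ(4) = 6.869751 + 1.489365·4 = 12.827210
residual = y − ŷ = 17.1 − 12.827210 = 4.272790

4.273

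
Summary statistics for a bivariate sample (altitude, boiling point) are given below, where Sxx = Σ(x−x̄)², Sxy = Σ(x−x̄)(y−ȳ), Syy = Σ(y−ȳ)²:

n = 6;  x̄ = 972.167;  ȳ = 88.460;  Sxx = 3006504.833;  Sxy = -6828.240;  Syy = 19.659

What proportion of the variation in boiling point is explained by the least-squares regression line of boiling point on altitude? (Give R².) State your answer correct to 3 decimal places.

R² = Sxy²/(Sxx·Syy) = (-6828.24)²/(3006504.833·19.659) = 0.788850

0.789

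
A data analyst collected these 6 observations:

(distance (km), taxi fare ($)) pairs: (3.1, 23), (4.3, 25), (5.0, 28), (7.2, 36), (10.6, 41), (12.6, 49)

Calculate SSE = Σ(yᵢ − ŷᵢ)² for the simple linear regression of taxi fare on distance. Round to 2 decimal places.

n = 6, Σx = 42.8, Σy = 202, Σxy = 1630, Σx² = 376.06, Σy² = 7316
Sxx = Σx² − (Σx)²/n = 376.06 − 305.306667 = 70.753333
Sxy = Σxy − (Σx)(Σy)/n = 1630 − 1440.933333 = 189.066667
Syy = Σy² − (Σy)²/n = 7316 − 6800.666667 = 515.333333
b = Sxy/Sxx = 189.066667/70.753333 = 2.672194
SSE = Syy − b·Sxy = 515.333333 − 2.672194·189.066667 = 10.110431

10.11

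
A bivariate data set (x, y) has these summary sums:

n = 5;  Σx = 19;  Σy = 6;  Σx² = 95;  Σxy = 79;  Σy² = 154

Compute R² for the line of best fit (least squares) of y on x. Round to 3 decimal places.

Sxx = Σx² − (Σx)²/n = 95 − 72.2 = 22.8
Sxy = Σxy − (Σx)(Σy)/n = 79 − 22.8 = 56.2
Syy = Σy² − (Σy)²/n = 154 − 7.2 = 146.8
R² = Sxy²/(Sxx·Syy) = (56.2)²/(22.8·146.8) = 0.943652

0.944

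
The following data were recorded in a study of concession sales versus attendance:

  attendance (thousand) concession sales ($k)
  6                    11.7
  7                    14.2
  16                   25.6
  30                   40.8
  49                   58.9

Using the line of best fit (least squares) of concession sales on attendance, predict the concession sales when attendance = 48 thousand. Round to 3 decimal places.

58.942

n = 5, Σx = 108, Σy = 151.2, Σxy = 4689.3, Σx² = 3642
Sxx = Σx² − (Σx)²/n = 3642 − 2332.8 = 1309.2
Sxy = Σxy − (Σx)(Σy)/n = 4689.3 − 3265.92 = 1423.38
b = Sxy/Sxx = 1423.38/1309.2 = 1.087214
a = ȳ − b·x̄ = 30.24 − 1.087214·21.6 = 6.756187
ŷ(48) = a + b·48 = 6.756187 + 1.087214·48 = 58.942438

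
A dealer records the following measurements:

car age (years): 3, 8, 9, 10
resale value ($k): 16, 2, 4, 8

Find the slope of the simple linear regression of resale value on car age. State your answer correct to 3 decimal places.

-1.552

n = 4, Σx = 30, Σy = 30, Σxy = 180, Σx² = 254
Sxx = Σx² − (Σx)²/n = 254 − 225 = 29
Sxy = Σxy − (Σx)(Σy)/n = 180 − 225 = -45
b = Sxy/Sxx = -45/29 = -1.551724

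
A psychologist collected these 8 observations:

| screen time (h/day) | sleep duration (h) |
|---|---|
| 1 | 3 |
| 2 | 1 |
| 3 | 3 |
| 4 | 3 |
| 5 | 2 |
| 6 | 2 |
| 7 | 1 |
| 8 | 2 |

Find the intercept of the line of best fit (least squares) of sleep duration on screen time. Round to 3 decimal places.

n = 8, Σx = 36, Σy = 17, Σxy = 71, Σx² = 204
Sxx = Σx² − (Σx)²/n = 204 − 162 = 42
Sxy = Σxy − (Σx)(Σy)/n = 71 − 76.5 = -5.5
b = Sxy/Sxx = -5.5/42 = -0.130952
a = ȳ − b·x̄ = 2.125 − (-0.130952)·4.5 = 2.714286

2.714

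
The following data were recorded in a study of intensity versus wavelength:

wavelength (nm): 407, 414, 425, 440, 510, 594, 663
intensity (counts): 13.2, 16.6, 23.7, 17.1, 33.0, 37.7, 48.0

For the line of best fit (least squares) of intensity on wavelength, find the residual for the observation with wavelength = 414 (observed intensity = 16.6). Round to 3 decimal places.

-0.594

n = 7, Σx = 3453, Σy = 189.3, Σxy = 100889.1, Σx² = 1763775
Sxx = Σx² − (Σx)²/n = 1763775 − 1703315.571429 = 60459.428571
Sxy = Σxy − (Σx)(Σy)/n = 100889.1 − 93378.985714 = 7510.114286
b = Sxy/Sxx = 7510.114286/60459.428571 = 0.124217
a = ȳ − b·x̄ = 27.042857 − 0.124217·493.285714 = -34.231822
ŷ(414) = -34.231822 + 0.124217·414 = 17.194190
residual = y − ŷ = 16.6 − 17.194190 = -0.594190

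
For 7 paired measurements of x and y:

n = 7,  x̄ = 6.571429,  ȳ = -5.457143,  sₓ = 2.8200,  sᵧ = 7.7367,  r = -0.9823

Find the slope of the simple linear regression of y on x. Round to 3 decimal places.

b = r · sᵧ/sₓ = -0.9823 · 7.7367/2.82 = -2.694951

-2.695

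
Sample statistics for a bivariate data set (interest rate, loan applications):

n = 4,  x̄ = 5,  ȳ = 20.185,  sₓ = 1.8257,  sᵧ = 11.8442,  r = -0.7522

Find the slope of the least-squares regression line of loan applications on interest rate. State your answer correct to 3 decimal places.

b = r · sᵧ/sₓ = -0.7522 · 11.8442/1.8257 = -4.879886

-4.880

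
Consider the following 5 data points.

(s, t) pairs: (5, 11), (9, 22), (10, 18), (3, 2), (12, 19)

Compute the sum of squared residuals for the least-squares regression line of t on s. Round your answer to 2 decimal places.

54.48

n = 5, Σx = 39, Σy = 72, Σxy = 667, Σx² = 359, Σy² = 1294
Sxx = Σx² − (Σx)²/n = 359 − 304.2 = 54.8
Sxy = Σxy − (Σx)(Σy)/n = 667 − 561.6 = 105.4
Syy = Σy² − (Σy)²/n = 1294 − 1036.8 = 257.2
b = Sxy/Sxx = 105.4/54.8 = 1.923358
SSE = Syy − b·Sxy = 257.2 − 1.923358·105.4 = 54.478102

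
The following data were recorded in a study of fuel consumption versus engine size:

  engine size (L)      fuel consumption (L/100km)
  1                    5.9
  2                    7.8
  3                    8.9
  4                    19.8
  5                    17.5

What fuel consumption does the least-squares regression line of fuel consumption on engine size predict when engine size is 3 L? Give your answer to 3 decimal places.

n = 5, Σx = 15, Σy = 59.9, Σxy = 214.9, Σx² = 55
Sxx = Σx² − (Σx)²/n = 55 − 45 = 10
Sxy = Σxy − (Σx)(Σy)/n = 214.9 − 179.7 = 35.2
b = Sxy/Sxx = 35.2/10 = 3.52
a = ȳ − b·x̄ = 11.98 − 3.52·3 = 1.42
ŷ(3) = a + b·3 = 1.42 + 3.52·3 = 11.98

11.980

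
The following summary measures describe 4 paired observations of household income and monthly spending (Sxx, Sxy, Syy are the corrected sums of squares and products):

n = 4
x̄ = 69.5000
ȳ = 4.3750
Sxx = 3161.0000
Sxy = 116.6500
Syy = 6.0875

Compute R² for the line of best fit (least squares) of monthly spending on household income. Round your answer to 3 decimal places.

R² = Sxy²/(Sxx·Syy) = (116.65)²/(3161·6.0875) = 0.707141

0.707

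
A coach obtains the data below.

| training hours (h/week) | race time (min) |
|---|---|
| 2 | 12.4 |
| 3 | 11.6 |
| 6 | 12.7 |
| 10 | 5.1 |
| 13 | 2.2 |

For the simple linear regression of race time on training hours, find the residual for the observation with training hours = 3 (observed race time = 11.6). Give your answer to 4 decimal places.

n = 5, Σx = 34, Σy = 44, Σxy = 215.4, Σx² = 318
Sxx = Σx² − (Σx)²/n = 318 − 231.2 = 86.8
Sxy = Σxy − (Σx)(Σy)/n = 215.4 − 299.2 = -83.8
b = Sxy/Sxx = -83.8/86.8 = -0.965438
a = ȳ − b·x̄ = 8.8 − (-0.965438)·6.8 = 15.364977
ŷ(3) = 15.364977 + (-0.965438)·3 = 12.468664
residual = y − ŷ = 11.6 − 12.468664 = -0.868664

-0.8687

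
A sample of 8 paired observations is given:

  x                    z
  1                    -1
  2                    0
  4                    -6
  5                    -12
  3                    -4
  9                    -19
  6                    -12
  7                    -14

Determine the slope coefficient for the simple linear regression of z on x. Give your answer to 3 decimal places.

-2.476

n = 8, Σx = 37, Σy = -68, Σxy = -438, Σx² = 221
Sxx = Σx² − (Σx)²/n = 221 − 171.125 = 49.875
Sxy = Σxy − (Σx)(Σy)/n = -438 − (-314.5) = -123.5
b = Sxy/Sxx = -123.5/49.875 = -2.476190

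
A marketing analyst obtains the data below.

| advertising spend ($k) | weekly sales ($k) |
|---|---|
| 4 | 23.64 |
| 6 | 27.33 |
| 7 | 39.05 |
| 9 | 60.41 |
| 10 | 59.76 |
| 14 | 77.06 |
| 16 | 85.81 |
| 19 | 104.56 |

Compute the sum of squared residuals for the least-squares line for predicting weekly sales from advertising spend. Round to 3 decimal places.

167.063

n = 8, Σx = 85, Σy = 477.62, Σxy = 6111.62, Σx² = 1095, Σy² = 34285.7
Sxx = Σx² − (Σx)²/n = 1095 − 903.125 = 191.875
Sxy = Σxy − (Σx)(Σy)/n = 6111.62 − 5074.7125 = 1036.9075
Syy = Σy² − (Σy)²/n = 34285.7 − 28515.10805 = 5770.59195
b = Sxy/Sxx = 1036.9075/191.875 = 5.404078
SSE = Syy − b·Sxy = 5770.59195 − 5.404078·1036.9075 = 167.062759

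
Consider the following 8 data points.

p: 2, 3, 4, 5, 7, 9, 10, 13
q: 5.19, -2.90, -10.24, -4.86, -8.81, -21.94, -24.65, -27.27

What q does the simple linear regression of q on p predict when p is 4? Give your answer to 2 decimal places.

n = 8, Σx = 53, Σy = -95.48, Σxy = -923.72, Σx² = 453
Sxx = Σx² − (Σx)²/n = 453 − 351.125 = 101.875
Sxy = Σxy − (Σx)(Σy)/n = -923.72 − (-632.555) = -291.165
b = Sxy/Sxx = -291.165/101.875 = -2.858061
a = ȳ − b·x̄ = -11.935 − (-2.858061)·6.625 = 6.999656
ŷ(4) = a + b·4 = 6.999656 + (-2.858061)·4 = -4.432589

-4.43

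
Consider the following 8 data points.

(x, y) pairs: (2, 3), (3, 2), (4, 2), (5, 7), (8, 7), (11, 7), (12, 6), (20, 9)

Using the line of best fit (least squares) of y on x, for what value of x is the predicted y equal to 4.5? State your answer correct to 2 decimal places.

n = 8, Σx = 65, Σy = 43, Σxy = 440, Σx² = 783
Sxx = Σx² − (Σx)²/n = 783 − 528.125 = 254.875
Sxy = Σxy − (Σx)(Σy)/n = 440 − 349.375 = 90.625
b = Sxy/Sxx = 90.625/254.875 = 0.355566
a = ȳ − b·x̄ = 5.375 − 0.355566·8.125 = 2.486023
Set a + b·x = 4.5: x = (4.5 − 2.486023) / 0.355566 = 5.664138

5.66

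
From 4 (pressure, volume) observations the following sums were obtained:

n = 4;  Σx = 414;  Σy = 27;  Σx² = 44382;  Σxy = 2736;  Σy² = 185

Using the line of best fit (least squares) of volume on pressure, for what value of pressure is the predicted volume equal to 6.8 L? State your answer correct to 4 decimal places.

102.1897

Sxx = Σx² − (Σx)²/n = 44382 − 42849 = 1533
Sxy = Σxy − (Σx)(Σy)/n = 2736 − 2794.5 = -58.5
b = Sxy/Sxx = -58.5/1533 = -0.038160
a = ȳ − b·x̄ = 6.75 − (-0.038160)·103.5 = 10.699609
Set a + b·x = 6.8: x = (6.8 − 10.699609) / (-0.038160) = 102.189744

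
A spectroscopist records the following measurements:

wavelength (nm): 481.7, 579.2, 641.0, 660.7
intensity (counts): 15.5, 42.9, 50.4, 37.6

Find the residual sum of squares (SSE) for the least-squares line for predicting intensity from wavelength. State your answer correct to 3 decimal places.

216.048

n = 4, Σx = 2362.6, Σy = 146.4, Σxy = 89462.75, Σx² = 1414913.02, Σy² = 6034.58
Sxx = Σx² − (Σx)²/n = 1414913.02 − 1395469.69 = 19443.33
Sxy = Σxy − (Σx)(Σy)/n = 89462.75 − 86471.16 = 2991.59
Syy = Σy² − (Σy)²/n = 6034.58 − 5358.24 = 676.34
b = Sxy/Sxx = 2991.59/19443.33 = 0.153862
SSE = Syy − b·Sxy = 676.34 − 0.153862·2991.59 = 216.047924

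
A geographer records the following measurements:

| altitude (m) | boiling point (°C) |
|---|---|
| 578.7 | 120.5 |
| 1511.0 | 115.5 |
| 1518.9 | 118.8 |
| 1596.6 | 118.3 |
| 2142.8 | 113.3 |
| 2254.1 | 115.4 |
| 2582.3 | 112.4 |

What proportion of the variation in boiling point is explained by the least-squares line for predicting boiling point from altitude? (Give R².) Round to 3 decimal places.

0.788

n = 7, Σx = 12184.4, Σy = 814.2, Σxy = 1406729.85, Σx² = 23815035.4, Σy² = 94756.64
Sxx = Σx² − (Σx)²/n = 23815035.4 − 21208514.765714 = 2606520.634286
Sxy = Σxy − (Σx)(Σy)/n = 1406729.85 − 1417219.782857 = -10489.932857
Syy = Σy² − (Σy)²/n = 94756.64 − 94703.091429 = 53.548571
R² = Sxy²/(Sxx·Syy) = (-10489.932857)²/(2606520.634286·53.548571) = 0.788381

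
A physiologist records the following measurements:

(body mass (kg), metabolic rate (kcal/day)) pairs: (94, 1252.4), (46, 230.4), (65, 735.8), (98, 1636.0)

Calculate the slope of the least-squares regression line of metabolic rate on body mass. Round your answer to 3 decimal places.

24.330

n = 4, Σx = 303, Σy = 3854.6, Σxy = 336479, Σx² = 24781
Sxx = Σx² − (Σx)²/n = 24781 − 22952.25 = 1828.75
Sxy = Σxy − (Σx)(Σy)/n = 336479 − 291985.95 = 44493.05
b = Sxy/Sxx = 44493.05/1828.75 = 24.329761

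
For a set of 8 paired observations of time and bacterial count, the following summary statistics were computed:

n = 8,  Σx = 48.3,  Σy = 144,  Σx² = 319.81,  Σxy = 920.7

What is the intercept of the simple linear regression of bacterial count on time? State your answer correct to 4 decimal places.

7.0164

Sxx = Σx² − (Σx)²/n = 319.81 − 291.61125 = 28.19875
Sxy = Σxy − (Σx)(Σy)/n = 920.7 − 869.4 = 51.3
b = Sxy/Sxx = 51.3/28.19875 = 1.819230
a = ȳ − b·x̄ = 18 − 1.819230·6.0375 = 7.016401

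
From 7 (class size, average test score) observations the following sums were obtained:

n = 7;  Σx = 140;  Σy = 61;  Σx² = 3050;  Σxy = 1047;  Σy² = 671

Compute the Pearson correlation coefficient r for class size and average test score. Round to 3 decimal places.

Sxx = Σx² − (Σx)²/n = 3050 − 2800 = 250
Sxy = Σxy − (Σx)(Σy)/n = 1047 − 1220 = -173
Syy = Σy² − (Σy)²/n = 671 − 531.571429 = 139.428571
r = Sxy/√(Sxx·Syy) = -173/√(34857.142857) = -173/186.700677 = -0.926617

-0.927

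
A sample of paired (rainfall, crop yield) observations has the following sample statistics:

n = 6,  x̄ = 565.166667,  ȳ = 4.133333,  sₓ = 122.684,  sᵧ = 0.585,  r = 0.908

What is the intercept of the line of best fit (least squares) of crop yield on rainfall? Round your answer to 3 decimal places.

b = r · sᵧ/sₓ = 0.908 · 0.585/122.684 = 0.004330
a = ȳ − b·x̄ = 4.133333 − 0.004330·565.166667 = 1.686354

1.686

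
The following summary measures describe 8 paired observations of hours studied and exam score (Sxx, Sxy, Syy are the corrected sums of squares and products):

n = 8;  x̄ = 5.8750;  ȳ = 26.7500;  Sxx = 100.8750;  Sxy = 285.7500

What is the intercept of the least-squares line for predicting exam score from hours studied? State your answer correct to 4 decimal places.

10.1078

b = Sxy/Sxx = 285.75/100.875 = 2.832714
a = ȳ − b·x̄ = 26.75 − 2.832714·5.875 = 10.107807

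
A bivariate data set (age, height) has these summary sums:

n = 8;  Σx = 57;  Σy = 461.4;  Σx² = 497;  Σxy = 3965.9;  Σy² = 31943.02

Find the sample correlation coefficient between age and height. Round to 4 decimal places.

0.9746

Sxx = Σx² − (Σx)²/n = 497 − 406.125 = 90.875
Sxy = Σxy − (Σx)(Σy)/n = 3965.9 − 3287.475 = 678.425
Syy = Σy² − (Σy)²/n = 31943.02 − 26611.245 = 5331.775
r = Sxy/√(Sxx·Syy) = 678.425/√(484525.053125) = 678.425/696.078338 = 0.974639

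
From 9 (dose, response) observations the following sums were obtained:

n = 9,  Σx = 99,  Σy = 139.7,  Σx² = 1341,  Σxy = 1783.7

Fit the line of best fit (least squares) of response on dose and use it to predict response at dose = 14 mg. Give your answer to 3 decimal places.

18.463

Sxx = Σx² − (Σx)²/n = 1341 − 1089 = 252
Sxy = Σxy − (Σx)(Σy)/n = 1783.7 − 1536.7 = 247
b = Sxy/Sxx = 247/252 = 0.980159
a = ȳ − b·x̄ = 15.522222 − 0.980159·11 = 4.740476
ŷ(14) = a + b·14 = 4.740476 + 0.980159·14 = 18.462698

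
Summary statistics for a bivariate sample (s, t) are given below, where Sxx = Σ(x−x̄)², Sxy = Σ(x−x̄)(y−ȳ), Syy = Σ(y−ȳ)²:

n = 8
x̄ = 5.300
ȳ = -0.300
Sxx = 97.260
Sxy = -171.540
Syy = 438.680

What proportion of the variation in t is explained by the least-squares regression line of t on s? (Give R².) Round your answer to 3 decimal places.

0.690

R² = Sxy²/(Sxx·Syy) = (-171.54)²/(97.26·438.68) = 0.689682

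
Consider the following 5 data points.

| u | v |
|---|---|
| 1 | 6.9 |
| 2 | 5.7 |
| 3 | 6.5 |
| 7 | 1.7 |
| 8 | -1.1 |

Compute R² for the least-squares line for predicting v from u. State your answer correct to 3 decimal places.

0.924

n = 5, Σx = 21, Σy = 19.7, Σxy = 40.9, Σx² = 127, Σy² = 126.45
Sxx = Σx² − (Σx)²/n = 127 − 88.2 = 38.8
Sxy = Σxy − (Σx)(Σy)/n = 40.9 − 82.74 = -41.84
Syy = Σy² − (Σy)²/n = 126.45 − 77.618 = 48.832
R² = Sxy²/(Sxx·Syy) = (-41.84)²/(38.8·48.832) = 0.923947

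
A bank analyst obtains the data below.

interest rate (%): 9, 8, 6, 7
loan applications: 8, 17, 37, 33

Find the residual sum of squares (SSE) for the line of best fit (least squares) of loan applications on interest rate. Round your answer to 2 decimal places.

24.30

n = 4, Σx = 30, Σy = 95, Σxy = 661, Σx² = 230, Σy² = 2811
Sxx = Σx² − (Σx)²/n = 230 − 225 = 5
Sxy = Σxy − (Σx)(Σy)/n = 661 − 712.5 = -51.5
Syy = Σy² − (Σy)²/n = 2811 − 2256.25 = 554.75
b = Sxy/Sxx = -51.5/5 = -10.3
SSE = Syy − b·Sxy = 554.75 − (-10.3)·(-51.5) = 24.3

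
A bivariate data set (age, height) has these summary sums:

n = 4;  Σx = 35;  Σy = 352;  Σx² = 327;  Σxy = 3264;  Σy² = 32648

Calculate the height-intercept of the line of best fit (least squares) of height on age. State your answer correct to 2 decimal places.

10.41

Sxx = Σx² − (Σx)²/n = 327 − 306.25 = 20.75
Sxy = Σxy − (Σx)(Σy)/n = 3264 − 3080 = 184
b = Sxy/Sxx = 184/20.75 = 8.867470
a = ȳ − b·x̄ = 88 − 8.867470·8.75 = 10.409639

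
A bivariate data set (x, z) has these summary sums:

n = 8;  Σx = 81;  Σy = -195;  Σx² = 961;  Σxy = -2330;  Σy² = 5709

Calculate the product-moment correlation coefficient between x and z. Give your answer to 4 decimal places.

Sxx = Σx² − (Σx)²/n = 961 − 820.125 = 140.875
Sxy = Σxy − (Σx)(Σy)/n = -2330 − (-1974.375) = -355.625
Syy = Σy² − (Σy)²/n = 5709 − 4753.125 = 955.875
r = Sxy/√(Sxx·Syy) = -355.625/√(134658.890625) = -355.625/366.958977 = -0.969114

-0.9691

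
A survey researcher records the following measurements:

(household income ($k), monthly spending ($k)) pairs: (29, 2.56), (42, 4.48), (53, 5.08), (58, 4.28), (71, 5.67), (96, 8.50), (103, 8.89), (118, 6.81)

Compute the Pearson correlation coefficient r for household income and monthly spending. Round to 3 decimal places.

0.879

n = 8, Σx = 570, Σy = 46.27, Σxy = 3717.7, Σx² = 47568, Σy² = 300.5559
Sxx = Σx² − (Σx)²/n = 47568 − 40612.5 = 6955.5
Sxy = Σxy − (Σx)(Σy)/n = 3717.7 − 3296.7375 = 420.9625
Syy = Σy² − (Σy)²/n = 300.5559 − 267.614112 = 32.941787
r = Sxy/√(Sxx·Syy) = 420.9625/√(229126.602956) = 420.9625/478.671707 = 0.879439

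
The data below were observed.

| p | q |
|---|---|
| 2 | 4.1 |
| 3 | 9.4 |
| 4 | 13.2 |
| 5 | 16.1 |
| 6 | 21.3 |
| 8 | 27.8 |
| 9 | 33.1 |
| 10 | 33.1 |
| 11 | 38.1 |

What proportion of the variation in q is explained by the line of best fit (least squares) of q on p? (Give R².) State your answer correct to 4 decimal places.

n = 9, Σx = 58, Σy = 196.2, Σxy = 1567.9, Σx² = 456, Σy² = 5407.98
Sxx = Σx² − (Σx)²/n = 456 − 373.777778 = 82.222222
Sxy = Σxy − (Σx)(Σy)/n = 1567.9 − 1264.4 = 303.5
Syy = Σy² − (Σy)²/n = 5407.98 − 4277.16 = 1130.82
R² = Sxy²/(Sxx·Syy) = (303.5)²/(82.222222·1130.82) = 0.990683

0.9907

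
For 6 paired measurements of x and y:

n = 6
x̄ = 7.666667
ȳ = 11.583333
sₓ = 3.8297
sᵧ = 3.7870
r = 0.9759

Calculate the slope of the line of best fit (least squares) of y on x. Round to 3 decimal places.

0.965

b = r · sᵧ/sₓ = 0.9759 · 3.787/3.8297 = 0.965019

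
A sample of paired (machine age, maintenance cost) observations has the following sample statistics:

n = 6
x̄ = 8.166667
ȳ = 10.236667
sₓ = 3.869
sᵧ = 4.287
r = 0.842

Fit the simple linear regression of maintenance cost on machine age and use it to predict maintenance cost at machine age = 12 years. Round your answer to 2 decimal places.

b = r · sᵧ/sₓ = 0.842 · 4.287/3.869 = 0.932968
a = ȳ − b·x̄ = 10.236667 − 0.932968·8.166667 = 2.617426
ŷ(12) = a + b·12 = 2.617426 + 0.932968·12 = 13.813045

13.81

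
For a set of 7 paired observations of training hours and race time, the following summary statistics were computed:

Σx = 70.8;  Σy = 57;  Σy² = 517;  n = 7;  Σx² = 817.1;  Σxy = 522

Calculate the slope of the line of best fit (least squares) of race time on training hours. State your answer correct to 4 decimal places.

-0.5397

Sxx = Σx² − (Σx)²/n = 817.1 − 716.091429 = 101.008571
Sxy = Σxy − (Σx)(Σy)/n = 522 − 576.514286 = -54.514286
b = Sxy/Sxx = -54.514286/101.008571 = -0.539700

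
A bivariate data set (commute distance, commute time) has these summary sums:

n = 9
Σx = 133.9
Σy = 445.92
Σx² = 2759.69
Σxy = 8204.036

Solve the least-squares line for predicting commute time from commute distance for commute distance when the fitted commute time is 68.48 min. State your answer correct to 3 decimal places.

Sxx = Σx² − (Σx)²/n = 2759.69 − 1992.134444 = 767.555556
Sxy = Σxy − (Σx)(Σy)/n = 8204.036 − 6634.298667 = 1569.737333
b = Sxy/Sxx = 1569.737333/767.555556 = 2.045112
a = ȳ − b·x̄ = 49.546667 − 2.045112·14.877778 = 19.119940
Set a + b·x = 68.48: x = (68.48 − 19.119940) / 2.045112 = 24.135623

24.136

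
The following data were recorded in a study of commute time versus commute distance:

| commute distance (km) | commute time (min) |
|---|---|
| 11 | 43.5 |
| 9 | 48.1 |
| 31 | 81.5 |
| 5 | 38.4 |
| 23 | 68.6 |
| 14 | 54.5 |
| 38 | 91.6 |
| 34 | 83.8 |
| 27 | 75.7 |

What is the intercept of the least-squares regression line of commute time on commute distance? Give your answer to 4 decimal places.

n = 9, Σx = 192, Σy = 585.7, Σxy = 14344.6, Σx² = 5242
Sxx = Σx² − (Σx)²/n = 5242 − 4096 = 1146
Sxy = Σxy − (Σx)(Σy)/n = 14344.6 − 12494.933333 = 1849.666667
b = Sxy/Sxx = 1849.666667/1146 = 1.614020
a = ȳ − b·x̄ = 65.077778 − 1.614020·21.333333 = 30.645356

30.6454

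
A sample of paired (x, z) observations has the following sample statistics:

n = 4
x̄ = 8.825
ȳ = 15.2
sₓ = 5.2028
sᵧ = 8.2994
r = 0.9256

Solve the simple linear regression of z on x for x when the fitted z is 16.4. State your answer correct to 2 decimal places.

b = r · sᵧ/sₓ = 0.9256 · 8.2994/5.2028 = 1.476498
a = ȳ − b·x̄ = 15.2 − 1.476498·8.825 = 2.169904
Set a + b·x = 16.4: x = (16.4 − 2.169904) / 1.476498 = 9.637734

9.64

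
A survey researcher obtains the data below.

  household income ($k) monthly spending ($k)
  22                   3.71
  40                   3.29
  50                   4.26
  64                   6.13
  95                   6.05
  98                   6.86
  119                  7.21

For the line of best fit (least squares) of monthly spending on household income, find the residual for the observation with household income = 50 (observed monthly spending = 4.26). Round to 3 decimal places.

n = 7, Σx = 488, Σy = 37.51, Σxy = 2923.56, Σx² = 41470
Sxx = Σx² − (Σx)²/n = 41470 − 34020.571429 = 7449.428571
Sxy = Σxy − (Σx)(Σy)/n = 2923.56 − 2614.982857 = 308.577143
b = Sxy/Sxx = 308.577143/7449.428571 = 0.041423
a = ȳ − b·x̄ = 5.358571 − 0.041423·69.714286 = 2.470802
ŷ(50) = 2.470802 + 0.041423·50 = 4.541948
residual = y − ŷ = 4.26 − 4.541948 = -0.281948

-0.282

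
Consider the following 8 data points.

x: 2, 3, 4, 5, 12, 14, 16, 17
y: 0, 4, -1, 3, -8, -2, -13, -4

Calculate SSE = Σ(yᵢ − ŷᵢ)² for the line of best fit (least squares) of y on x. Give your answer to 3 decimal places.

n = 8, Σx = 73, Σy = -21, Σxy = -377, Σx² = 939, Σy² = 279
Sxx = Σx² − (Σx)²/n = 939 − 666.125 = 272.875
Sxy = Σxy − (Σx)(Σy)/n = -377 − (-191.625) = -185.375
Syy = Σy² − (Σy)²/n = 279 − 55.125 = 223.875
b = Sxy/Sxx = -185.375/272.875 = -0.679340
SSE = Syy − b·Sxy = 223.875 − (-0.679340)·(-185.375) = 97.942281

97.942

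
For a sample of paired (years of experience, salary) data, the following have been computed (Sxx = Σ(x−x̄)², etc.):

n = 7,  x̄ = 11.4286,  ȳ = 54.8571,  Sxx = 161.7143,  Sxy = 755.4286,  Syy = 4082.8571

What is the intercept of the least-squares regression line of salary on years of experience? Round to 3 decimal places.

1.470

b = Sxy/Sxx = 755.4286/161.7143 = 4.671378
a = ȳ − b·x̄ = 54.8571 − 4.671378·11.4286 = 1.469791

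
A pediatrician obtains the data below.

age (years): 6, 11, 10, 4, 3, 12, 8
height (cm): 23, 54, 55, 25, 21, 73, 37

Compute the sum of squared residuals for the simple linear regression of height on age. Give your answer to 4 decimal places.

n = 7, Σx = 54, Σy = 288, Σxy = 2617, Σx² = 490, Σy² = 14234
Sxx = Σx² − (Σx)²/n = 490 − 416.571429 = 73.428571
Sxy = Σxy − (Σx)(Σy)/n = 2617 − 2221.714286 = 395.285714
Syy = Σy² − (Σy)²/n = 14234 − 11849.142857 = 2384.857143
b = Sxy/Sxx = 395.285714/73.428571 = 5.383268
SSE = Syy − b·Sxy = 2384.857143 − 5.383268·395.285714 = 256.928016

256.9280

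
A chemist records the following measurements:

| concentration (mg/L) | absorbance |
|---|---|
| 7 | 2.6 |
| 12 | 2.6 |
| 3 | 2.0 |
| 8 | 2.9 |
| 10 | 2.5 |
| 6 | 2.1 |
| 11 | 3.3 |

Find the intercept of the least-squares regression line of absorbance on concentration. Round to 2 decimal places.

1.75

n = 7, Σx = 57, Σy = 18, Σxy = 152.5, Σx² = 523
Sxx = Σx² − (Σx)²/n = 523 − 464.142857 = 58.857143
Sxy = Σxy − (Σx)(Σy)/n = 152.5 − 146.571429 = 5.928571
b = Sxy/Sxx = 5.928571/58.857143 = 0.100728
a = ȳ − b·x̄ = 2.571429 − 0.100728·8.142857 = 1.751214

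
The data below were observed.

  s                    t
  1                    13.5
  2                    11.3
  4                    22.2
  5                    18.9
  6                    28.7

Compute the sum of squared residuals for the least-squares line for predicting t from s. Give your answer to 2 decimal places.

n = 5, Σx = 18, Σy = 94.6, Σxy = 391.6, Σx² = 82, Σy² = 1983.68
Sxx = Σx² − (Σx)²/n = 82 − 64.8 = 17.2
Sxy = Σxy − (Σx)(Σy)/n = 391.6 − 340.56 = 51.04
Syy = Σy² − (Σy)²/n = 1983.68 − 1789.832 = 193.848
b = Sxy/Sxx = 51.04/17.2 = 2.967442
SSE = Syy − b·Sxy = 193.848 − 2.967442·51.04 = 42.389767

42.39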